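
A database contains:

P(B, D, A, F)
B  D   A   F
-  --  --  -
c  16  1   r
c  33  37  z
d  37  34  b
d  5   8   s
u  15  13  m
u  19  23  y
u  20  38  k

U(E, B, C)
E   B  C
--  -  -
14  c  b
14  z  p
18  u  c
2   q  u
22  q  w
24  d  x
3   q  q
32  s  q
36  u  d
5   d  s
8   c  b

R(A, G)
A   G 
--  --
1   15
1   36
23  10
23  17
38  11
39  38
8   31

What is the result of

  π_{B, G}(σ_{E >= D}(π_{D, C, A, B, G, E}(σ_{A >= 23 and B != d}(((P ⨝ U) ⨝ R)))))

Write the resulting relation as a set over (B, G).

P ⋈ U (natural join on B): {(c, 16, 1, r, 14, b), (c, 16, 1, r, 8, b), (c, 33, 37, z, 14, b), (c, 33, 37, z, 8, b), (d, 37, 34, b, 24, x), (d, 37, 34, b, 5, s), (d, 5, 8, s, 24, x), (d, 5, 8, s, 5, s), (u, 15, 13, m, 18, c), (u, 15, 13, m, 36, d), (u, 19, 23, y, 18, c), (u, 19, 23, y, 36, d), (u, 20, 38, k, 18, c), (u, 20, 38, k, 36, d)}
(P ⨝ U) ⋈ R (natural join on A): {(c, 16, 1, r, 14, b, 15), (c, 16, 1, r, 14, b, 36), (c, 16, 1, r, 8, b, 15), (c, 16, 1, r, 8, b, 36), (d, 5, 8, s, 24, x, 31), (d, 5, 8, s, 5, s, 31), (u, 19, 23, y, 18, c, 10), (u, 19, 23, y, 18, c, 17), (u, 19, 23, y, 36, d, 10), (u, 19, 23, y, 36, d, 17), (u, 20, 38, k, 18, c, 11), (u, 20, 38, k, 36, d, 11)}
Filtering on A >= 23 and B != d leaves {(u, 19, 23, y, 18, c, 10), (u, 19, 23, y, 18, c, 17), (u, 19, 23, y, 36, d, 10), (u, 19, 23, y, 36, d, 17), (u, 20, 38, k, 18, c, 11), (u, 20, 38, k, 36, d, 11)}.
Keep only column(s) D, C, A, B, G, E: {(19, c, 23, u, 10, 18), (19, c, 23, u, 17, 18), (19, d, 23, u, 10, 36), (19, d, 23, u, 17, 36), (20, c, 38, u, 11, 18), (20, d, 38, u, 11, 36)}
Filtering on E >= D leaves {(19, d, 23, u, 10, 36), (19, d, 23, u, 17, 36), (20, d, 38, u, 11, 36)}.
Keep only column(s) B, G: {(u, 10), (u, 11), (u, 17)}

{(u, 10), (u, 11), (u, 17)}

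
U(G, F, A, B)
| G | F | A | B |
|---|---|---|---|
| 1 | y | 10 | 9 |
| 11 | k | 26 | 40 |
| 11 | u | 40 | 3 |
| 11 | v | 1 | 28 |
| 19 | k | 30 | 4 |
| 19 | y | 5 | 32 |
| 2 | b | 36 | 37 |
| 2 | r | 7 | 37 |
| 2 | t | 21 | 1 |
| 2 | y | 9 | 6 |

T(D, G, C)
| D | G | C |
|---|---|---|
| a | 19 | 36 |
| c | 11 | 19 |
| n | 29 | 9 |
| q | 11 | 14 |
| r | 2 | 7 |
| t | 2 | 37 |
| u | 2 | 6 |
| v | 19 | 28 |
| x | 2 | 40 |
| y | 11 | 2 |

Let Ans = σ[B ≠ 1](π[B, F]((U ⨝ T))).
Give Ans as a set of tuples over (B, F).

Joining U and T on G yields {(11, k, 26, 40, c, 19), (11, k, 26, 40, q, 14), (11, k, 26, 40, y, 2), (11, u, 40, 3, c, 19), (11, u, 40, 3, q, 14), (11, u, 40, 3, y, 2), (11, v, 1, 28, c, 19), (11, v, 1, 28, q, 14), (11, v, 1, 28, y, 2), (19, k, 30, 4, a, 36), (19, k, 30, 4, v, 28), (19, y, 5, 32, a, 36), (19, y, 5, 32, v, 28), (2, b, 36, 37, r, 7), (2, b, 36, 37, t, 37), (2, b, 36, 37, u, 6), (2, b, 36, 37, x, 40), (2, r, 7, 37, r, 7), (2, r, 7, 37, t, 37), (2, r, 7, 37, u, 6), (2, r, 7, 37, x, 40), (2, t, 21, 1, r, 7), (2, t, 21, 1, t, 37), (2, t, 21, 1, u, 6), (2, t, 21, 1, x, 40), (2, y, 9, 6, r, 7), (2, y, 9, 6, t, 37), (2, y, 9, 6, u, 6), (2, y, 9, 6, x, 40)}.
Projecting to B, F (20 duplicate(s) eliminated): {(1, t), (28, v), (3, u), (32, y), (37, b), (37, r), (4, k), (40, k), (6, y)}
σ[B ≠ 1]: keep tuples satisfying B ≠ 1 → {(28, v), (3, u), (32, y), (37, b), (37, r), (4, k), (40, k), (6, y)}

{(28, v), (3, u), (32, y), (37, b), (37, r), (4, k), (40, k), (6, y)}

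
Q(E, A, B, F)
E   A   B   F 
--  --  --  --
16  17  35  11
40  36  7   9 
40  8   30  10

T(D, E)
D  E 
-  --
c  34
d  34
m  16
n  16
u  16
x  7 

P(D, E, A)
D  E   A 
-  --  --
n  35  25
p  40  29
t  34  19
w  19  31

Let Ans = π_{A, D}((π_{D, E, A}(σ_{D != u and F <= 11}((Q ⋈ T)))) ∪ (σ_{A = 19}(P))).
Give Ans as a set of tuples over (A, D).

{(17, m), (17, n), (19, t)}

Joining Q and T on E yields {(16, 17, 35, 11, m), (16, 17, 35, 11, n), (16, 17, 35, 11, u)}.
Apply σ_{D != u and F <= 11}; surviving tuples: {(16, 17, 35, 11, m), (16, 17, 35, 11, n)}
Projecting to D, E, A: {(m, 16, 17), (n, 16, 17)}
Apply σ_{A = 19}; surviving tuples: {(t, 34, 19)}
Taking the union: {(m, 16, 17), (n, 16, 17), (t, 34, 19)}
Projecting to A, D: {(17, m), (17, n), (19, t)}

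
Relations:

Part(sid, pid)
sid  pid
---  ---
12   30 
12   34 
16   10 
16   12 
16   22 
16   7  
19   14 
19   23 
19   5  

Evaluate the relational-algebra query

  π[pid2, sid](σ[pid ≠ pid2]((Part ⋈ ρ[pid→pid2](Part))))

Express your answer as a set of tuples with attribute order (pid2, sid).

{(10, 16), (12, 16), (14, 19), (22, 16), (23, 19), (30, 12), (34, 12), (5, 19), (7, 16)}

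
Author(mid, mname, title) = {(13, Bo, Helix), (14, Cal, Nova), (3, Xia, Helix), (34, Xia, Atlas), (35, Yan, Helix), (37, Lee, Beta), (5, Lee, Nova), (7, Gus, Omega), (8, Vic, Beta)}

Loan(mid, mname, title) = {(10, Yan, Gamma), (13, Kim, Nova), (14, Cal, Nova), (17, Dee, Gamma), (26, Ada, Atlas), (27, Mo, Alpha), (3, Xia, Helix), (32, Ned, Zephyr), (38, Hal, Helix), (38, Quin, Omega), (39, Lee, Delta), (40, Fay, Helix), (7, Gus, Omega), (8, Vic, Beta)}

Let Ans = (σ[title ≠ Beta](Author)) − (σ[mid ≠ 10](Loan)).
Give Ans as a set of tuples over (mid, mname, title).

Apply σ_{title ≠ Beta}; surviving tuples: {(13, Bo, Helix), (14, Cal, Nova), (3, Xia, Helix), (34, Xia, Atlas), (35, Yan, Helix), (5, Lee, Nova), (7, Gus, Omega)}
Apply σ_{mid ≠ 10}; surviving tuples: {(13, Kim, Nova), (14, Cal, Nova), (17, Dee, Gamma), (26, Ada, Atlas), (27, Mo, Alpha), (3, Xia, Helix), (32, Ned, Zephyr), (38, Hal, Helix), (38, Quin, Omega), (39, Lee, Delta), (40, Fay, Helix), (7, Gus, Omega), (8, Vic, Beta)}
Difference: {(13, Bo, Helix), (14, Cal, Nova), (3, Xia, Helix), (34, Xia, Atlas), (35, Yan, Helix), (5, Lee, Nova), (7, Gus, Omega)} with {(13, Kim, Nova), (14, Cal, Nova), (17, Dee, Gamma), (26, Ada, Atlas), (27, Mo, Alpha), (3, Xia, Helix), (32, Ned, Zephyr), (38, Hal, Helix), (38, Quin, Omega), (39, Lee, Delta), (40, Fay, Helix), (7, Gus, Omega), (8, Vic, Beta)} → {(13, Bo, Helix), (34, Xia, Atlas), (35, Yan, Helix), (5, Lee, Nova)}

{(13, Bo, Helix), (34, Xia, Atlas), (35, Yan, Helix), (5, Lee, Nova)}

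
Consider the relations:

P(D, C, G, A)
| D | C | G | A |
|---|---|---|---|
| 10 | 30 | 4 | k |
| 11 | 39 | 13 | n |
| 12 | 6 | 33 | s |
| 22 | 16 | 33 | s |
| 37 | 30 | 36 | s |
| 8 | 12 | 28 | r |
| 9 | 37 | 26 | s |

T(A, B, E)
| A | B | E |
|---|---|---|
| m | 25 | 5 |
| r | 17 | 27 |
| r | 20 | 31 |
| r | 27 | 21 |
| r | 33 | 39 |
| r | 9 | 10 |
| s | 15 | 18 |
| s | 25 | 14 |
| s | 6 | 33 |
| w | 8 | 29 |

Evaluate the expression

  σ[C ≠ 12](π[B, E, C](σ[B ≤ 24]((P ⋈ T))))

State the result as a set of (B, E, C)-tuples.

{(15, 18, 16), (15, 18, 30), (15, 18, 37), (15, 18, 6), (6, 33, 16), (6, 33, 30), (6, 33, 37), (6, 33, 6)}

Joining P and T on A yields {(12, 6, 33, s, 15, 18), (12, 6, 33, s, 25, 14), (12, 6, 33, s, 6, 33), (22, 16, 33, s, 15, 18), (22, 16, 33, s, 25, 14), (22, 16, 33, s, 6, 33), (37, 30, 36, s, 15, 18), (37, 30, 36, s, 25, 14), (37, 30, 36, s, 6, 33), (8, 12, 28, r, 17, 27), (8, 12, 28, r, 20, 31), (8, 12, 28, r, 27, 21), (8, 12, 28, r, 33, 39), (8, 12, 28, r, 9, 10), (9, 37, 26, s, 15, 18), (9, 37, 26, s, 25, 14), (9, 37, 26, s, 6, 33)}.
Selection B ≤ 24: {(12, 6, 33, s, 15, 18), (12, 6, 33, s, 6, 33), (22, 16, 33, s, 15, 18), (22, 16, 33, s, 6, 33), (37, 30, 36, s, 15, 18), (37, 30, 36, s, 6, 33), (8, 12, 28, r, 17, 27), (8, 12, 28, r, 20, 31), (8, 12, 28, r, 9, 10), (9, 37, 26, s, 15, 18), (9, 37, 26, s, 6, 33)}
Projecting to B, E, C: {(15, 18, 16), (15, 18, 30), (15, 18, 37), (15, 18, 6), (17, 27, 12), (20, 31, 12), (6, 33, 16), (6, 33, 30), (6, 33, 37), (6, 33, 6), (9, 10, 12)}
Selection C ≠ 12: {(15, 18, 16), (15, 18, 30), (15, 18, 37), (15, 18, 6), (6, 33, 16), (6, 33, 30), (6, 33, 37), (6, 33, 6)}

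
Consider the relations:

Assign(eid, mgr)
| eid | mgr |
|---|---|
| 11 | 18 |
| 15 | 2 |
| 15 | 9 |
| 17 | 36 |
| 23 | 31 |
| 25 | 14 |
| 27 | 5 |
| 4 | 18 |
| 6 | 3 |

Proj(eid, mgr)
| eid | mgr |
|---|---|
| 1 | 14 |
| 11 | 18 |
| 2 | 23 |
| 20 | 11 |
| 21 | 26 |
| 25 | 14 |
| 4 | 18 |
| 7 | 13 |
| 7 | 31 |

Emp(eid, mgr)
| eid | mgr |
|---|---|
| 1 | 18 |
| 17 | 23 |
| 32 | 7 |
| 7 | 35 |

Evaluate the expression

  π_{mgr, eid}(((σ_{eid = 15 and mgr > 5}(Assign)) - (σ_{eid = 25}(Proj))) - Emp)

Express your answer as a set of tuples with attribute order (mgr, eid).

{(9, 15)}

Selection eid = 15 and mgr > 5: {(15, 9)}
Selection eid = 25: {(25, 14)}
Difference: {(15, 9)} with {(25, 14)} → {(15, 9)}
Difference: {(15, 9)} with {(1, 18), (17, 23), (32, 7), (7, 35)} → {(15, 9)}
Projecting to mgr, eid: {(9, 15)}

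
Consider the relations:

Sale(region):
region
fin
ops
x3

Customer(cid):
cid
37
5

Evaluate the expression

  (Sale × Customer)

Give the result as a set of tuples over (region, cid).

{(fin, 37), (fin, 5), (ops, 37), (ops, 5), (x3, 37), (x3, 5)}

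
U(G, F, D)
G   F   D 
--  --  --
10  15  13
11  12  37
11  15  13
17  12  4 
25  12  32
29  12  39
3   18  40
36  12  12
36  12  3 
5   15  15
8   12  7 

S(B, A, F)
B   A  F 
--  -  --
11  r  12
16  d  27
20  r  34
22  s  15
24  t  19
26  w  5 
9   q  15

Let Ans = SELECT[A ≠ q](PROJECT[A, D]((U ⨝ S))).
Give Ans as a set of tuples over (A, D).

{(r, 12), (r, 3), (r, 32), (r, 37), (r, 39), (r, 4), (r, 7), (s, 13), (s, 15)}

U ⋈ S (natural join on F): {(10, 15, 13, 22, s), (10, 15, 13, 9, q), (11, 12, 37, 11, r), (11, 15, 13, 22, s), (11, 15, 13, 9, q), (17, 12, 4, 11, r), (25, 12, 32, 11, r), (29, 12, 39, 11, r), (36, 12, 12, 11, r), (36, 12, 3, 11, r), (5, 15, 15, 22, s), (5, 15, 15, 9, q), (8, 12, 7, 11, r)}
Projecting to A, D (2 duplicate(s) eliminated): {(q, 13), (q, 15), (r, 12), (r, 3), (r, 32), (r, 37), (r, 39), (r, 4), (r, 7), (s, 13), (s, 15)}
σ[A ≠ q]: keep tuples satisfying A ≠ q → {(r, 12), (r, 3), (r, 32), (r, 37), (r, 39), (r, 4), (r, 7), (s, 13), (s, 15)}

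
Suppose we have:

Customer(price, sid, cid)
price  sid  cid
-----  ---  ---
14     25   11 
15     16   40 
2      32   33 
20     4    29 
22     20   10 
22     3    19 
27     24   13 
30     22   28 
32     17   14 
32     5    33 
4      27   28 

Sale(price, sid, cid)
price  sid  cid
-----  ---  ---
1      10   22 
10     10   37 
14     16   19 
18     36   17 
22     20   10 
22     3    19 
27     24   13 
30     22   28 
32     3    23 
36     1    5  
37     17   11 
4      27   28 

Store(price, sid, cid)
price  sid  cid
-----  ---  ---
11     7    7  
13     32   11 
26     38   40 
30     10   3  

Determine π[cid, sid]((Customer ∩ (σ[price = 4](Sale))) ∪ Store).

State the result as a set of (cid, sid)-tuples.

Selection price = 4: {(4, 27, 28)}
Intersection: {(14, 25, 11), (15, 16, 40), (2, 32, 33), (20, 4, 29), (22, 20, 10), (22, 3, 19), (27, 24, 13), (30, 22, 28), (32, 17, 14), (32, 5, 33), (4, 27, 28)} with {(4, 27, 28)} → {(4, 27, 28)}
Union: {(4, 27, 28)} with {(11, 7, 7), (13, 32, 11), (26, 38, 40), (30, 10, 3)} → {(11, 7, 7), (13, 32, 11), (26, 38, 40), (30, 10, 3), (4, 27, 28)}
Projecting to cid, sid: {(11, 32), (28, 27), (3, 10), (40, 38), (7, 7)}

{(11, 32), (28, 27), (3, 10), (40, 38), (7, 7)}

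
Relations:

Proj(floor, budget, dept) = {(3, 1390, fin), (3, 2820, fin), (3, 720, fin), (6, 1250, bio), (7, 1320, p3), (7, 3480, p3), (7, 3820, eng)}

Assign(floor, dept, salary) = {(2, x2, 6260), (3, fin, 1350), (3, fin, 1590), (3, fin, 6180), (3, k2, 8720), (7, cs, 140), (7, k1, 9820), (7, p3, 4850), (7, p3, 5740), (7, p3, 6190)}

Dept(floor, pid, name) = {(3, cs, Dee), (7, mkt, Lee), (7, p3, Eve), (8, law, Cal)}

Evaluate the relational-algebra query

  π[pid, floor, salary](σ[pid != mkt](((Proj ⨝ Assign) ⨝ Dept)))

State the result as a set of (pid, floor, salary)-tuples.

Joining Proj and Assign on floor, dept yields {(3, 1390, fin, 1350), (3, 1390, fin, 1590), (3, 1390, fin, 6180), (3, 2820, fin, 1350), (3, 2820, fin, 1590), (3, 2820, fin, 6180), (3, 720, fin, 1350), (3, 720, fin, 1590), (3, 720, fin, 6180), (7, 1320, p3, 4850), (7, 1320, p3, 5740), (7, 1320, p3, 6190), (7, 3480, p3, 4850), (7, 3480, p3, 5740), (7, 3480, p3, 6190)}.
Joining (Proj ⨝ Assign) and Dept on floor yields {(3, 1390, fin, 1350, cs, Dee), (3, 1390, fin, 1590, cs, Dee), (3, 1390, fin, 6180, cs, Dee), (3, 2820, fin, 1350, cs, Dee), (3, 2820, fin, 1590, cs, Dee), (3, 2820, fin, 6180, cs, Dee), (3, 720, fin, 1350, cs, Dee), (3, 720, fin, 1590, cs, Dee), (3, 720, fin, 6180, cs, Dee), (7, 1320, p3, 4850, mkt, Lee), (7, 1320, p3, 4850, p3, Eve), (7, 1320, p3, 5740, mkt, Lee), (7, 1320, p3, 5740, p3, Eve), (7, 1320, p3, 6190, mkt, Lee), (7, 1320, p3, 6190, p3, Eve), (7, 3480, p3, 4850, mkt, Lee), (7, 3480, p3, 4850, p3, Eve), (7, 3480, p3, 5740, mkt, Lee), (7, 3480, p3, 5740, p3, Eve), (7, 3480, p3, 6190, mkt, Lee), (7, 3480, p3, 6190, p3, Eve)}.
Filtering on pid != mkt leaves {(3, 1390, fin, 1350, cs, Dee), (3, 1390, fin, 1590, cs, Dee), (3, 1390, fin, 6180, cs, Dee), (3, 2820, fin, 1350, cs, Dee), (3, 2820, fin, 1590, cs, Dee), (3, 2820, fin, 6180, cs, Dee), (3, 720, fin, 1350, cs, Dee), (3, 720, fin, 1590, cs, Dee), (3, 720, fin, 6180, cs, Dee), (7, 1320, p3, 4850, p3, Eve), (7, 1320, p3, 5740, p3, Eve), (7, 1320, p3, 6190, p3, Eve), (7, 3480, p3, 4850, p3, Eve), (7, 3480, p3, 5740, p3, Eve), (7, 3480, p3, 6190, p3, Eve)}.
Keep only column(s) pid, floor, salary (9 duplicate(s) eliminated): {(cs, 3, 1350), (cs, 3, 1590), (cs, 3, 6180), (p3, 7, 4850), (p3, 7, 5740), (p3, 7, 6190)}

{(cs, 3, 1350), (cs, 3, 1590), (cs, 3, 6180), (p3, 7, 4850), (p3, 7, 5740), (p3, 7, 6190)}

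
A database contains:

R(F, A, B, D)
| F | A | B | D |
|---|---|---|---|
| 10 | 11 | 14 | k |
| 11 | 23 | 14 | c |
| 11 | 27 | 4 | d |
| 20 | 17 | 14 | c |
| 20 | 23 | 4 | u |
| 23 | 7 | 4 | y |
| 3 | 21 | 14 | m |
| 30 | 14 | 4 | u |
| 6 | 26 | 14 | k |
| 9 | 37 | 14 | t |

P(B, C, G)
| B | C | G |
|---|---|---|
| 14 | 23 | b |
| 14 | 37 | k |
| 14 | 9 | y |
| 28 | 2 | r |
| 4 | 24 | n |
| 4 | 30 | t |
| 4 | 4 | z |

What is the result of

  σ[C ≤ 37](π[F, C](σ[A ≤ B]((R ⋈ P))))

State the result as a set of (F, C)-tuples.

{(10, 23), (10, 37), (10, 9)}

Joining R and P on B yields {(10, 11, 14, k, 23, b), (10, 11, 14, k, 37, k), (10, 11, 14, k, 9, y), (11, 23, 14, c, 23, b), (11, 23, 14, c, 37, k), (11, 23, 14, c, 9, y), (11, 27, 4, d, 24, n), (11, 27, 4, d, 30, t), (11, 27, 4, d, 4, z), (20, 17, 14, c, 23, b), (20, 17, 14, c, 37, k), (20, 17, 14, c, 9, y), (20, 23, 4, u, 24, n), (20, 23, 4, u, 30, t), (20, 23, 4, u, 4, z), (23, 7, 4, y, 24, n), (23, 7, 4, y, 30, t), (23, 7, 4, y, 4, z), (3, 21, 14, m, 23, b), (3, 21, 14, m, 37, k), (3, 21, 14, m, 9, y), (30, 14, 4, u, 24, n), (30, 14, 4, u, 30, t), (30, 14, 4, u, 4, z), (6, 26, 14, k, 23, b), (6, 26, 14, k, 37, k), (6, 26, 14, k, 9, y), (9, 37, 14, t, 23, b), (9, 37, 14, t, 37, k), (9, 37, 14, t, 9, y)}.
σ[A ≤ B]: keep tuples satisfying A ≤ B → {(10, 11, 14, k, 23, b), (10, 11, 14, k, 37, k), (10, 11, 14, k, 9, y)}
Projecting to F, C: {(10, 23), (10, 37), (10, 9)}
σ[C ≤ 37]: keep tuples satisfying C ≤ 37 → {(10, 23), (10, 37), (10, 9)}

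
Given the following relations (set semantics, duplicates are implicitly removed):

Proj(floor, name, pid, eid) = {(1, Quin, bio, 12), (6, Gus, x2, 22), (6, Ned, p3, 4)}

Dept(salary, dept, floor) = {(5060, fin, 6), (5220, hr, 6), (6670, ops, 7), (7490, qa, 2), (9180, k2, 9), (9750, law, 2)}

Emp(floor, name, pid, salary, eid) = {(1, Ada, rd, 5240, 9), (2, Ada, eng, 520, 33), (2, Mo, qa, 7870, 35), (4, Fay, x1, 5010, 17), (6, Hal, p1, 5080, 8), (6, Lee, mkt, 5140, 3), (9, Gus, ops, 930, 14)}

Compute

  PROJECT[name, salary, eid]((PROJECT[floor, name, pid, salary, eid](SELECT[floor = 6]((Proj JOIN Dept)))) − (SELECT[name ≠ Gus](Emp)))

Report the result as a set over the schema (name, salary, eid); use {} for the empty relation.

{(Gus, 5060, 22), (Gus, 5220, 22), (Ned, 5060, 4), (Ned, 5220, 4)}

Proj ⋈ Dept (natural join on floor): {(6, Gus, x2, 22, 5060, fin), (6, Gus, x2, 22, 5220, hr), (6, Ned, p3, 4, 5060, fin), (6, Ned, p3, 4, 5220, hr)}
Filtering on floor = 6 leaves {(6, Gus, x2, 22, 5060, fin), (6, Gus, x2, 22, 5220, hr), (6, Ned, p3, 4, 5060, fin), (6, Ned, p3, 4, 5220, hr)}.
π_{floor, name, pid, salary, eid} gives {(6, Gus, x2, 5060, 22), (6, Gus, x2, 5220, 22), (6, Ned, p3, 5060, 4), (6, Ned, p3, 5220, 4)}.
Filtering on name ≠ Gus leaves {(1, Ada, rd, 5240, 9), (2, Ada, eng, 520, 33), (2, Mo, qa, 7870, 35), (4, Fay, x1, 5010, 17), (6, Hal, p1, 5080, 8), (6, Lee, mkt, 5140, 3)}.
Taking the difference: {(6, Gus, x2, 5060, 22), (6, Gus, x2, 5220, 22), (6, Ned, p3, 5060, 4), (6, Ned, p3, 5220, 4)}
π_{name, salary, eid} gives {(Gus, 5060, 22), (Gus, 5220, 22), (Ned, 5060, 4), (Ned, 5220, 4)}.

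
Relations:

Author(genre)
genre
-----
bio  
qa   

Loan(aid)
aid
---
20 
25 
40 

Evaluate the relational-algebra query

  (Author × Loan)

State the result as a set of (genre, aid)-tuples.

{(bio, 20), (bio, 25), (bio, 40), (qa, 20), (qa, 25), (qa, 40)}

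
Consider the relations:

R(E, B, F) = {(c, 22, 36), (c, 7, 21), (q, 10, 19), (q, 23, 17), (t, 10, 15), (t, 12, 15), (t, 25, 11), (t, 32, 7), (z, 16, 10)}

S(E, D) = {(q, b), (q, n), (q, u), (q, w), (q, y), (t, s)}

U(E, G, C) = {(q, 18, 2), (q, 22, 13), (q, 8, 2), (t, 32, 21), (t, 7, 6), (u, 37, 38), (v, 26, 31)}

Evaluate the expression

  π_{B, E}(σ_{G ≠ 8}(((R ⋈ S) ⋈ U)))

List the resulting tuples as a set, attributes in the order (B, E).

{(10, q), (10, t), (12, t), (23, q), (25, t), (32, t)}

Natural join on E: {(q, 10, 19, b), (q, 10, 19, n), (q, 10, 19, u), (q, 10, 19, w), (q, 10, 19, y), (q, 23, 17, b), (q, 23, 17, n), (q, 23, 17, u), (q, 23, 17, w), (q, 23, 17, y), (t, 10, 15, s), (t, 12, 15, s), (t, 25, 11, s), (t, 32, 7, s)}
Natural join on E: {(q, 10, 19, b, 18, 2), (q, 10, 19, b, 22, 13), (q, 10, 19, b, 8, 2), (q, 10, 19, n, 18, 2), (q, 10, 19, n, 22, 13), (q, 10, 19, n, 8, 2), (q, 10, 19, u, 18, 2), (q, 10, 19, u, 22, 13), (q, 10, 19, u, 8, 2), (q, 10, 19, w, 18, 2), (q, 10, 19, w, 22, 13), (q, 10, 19, w, 8, 2), (q, 10, 19, y, 18, 2), (q, 10, 19, y, 22, 13), (q, 10, 19, y, 8, 2), (q, 23, 17, b, 18, 2), (q, 23, 17, b, 22, 13), (q, 23, 17, b, 8, 2), (q, 23, 17, n, 18, 2), (q, 23, 17, n, 22, 13), (q, 23, 17, n, 8, 2), (q, 23, 17, u, 18, 2), (q, 23, 17, u, 22, 13), (q, 23, 17, u, 8, 2), (q, 23, 17, w, 18, 2), (q, 23, 17, w, 22, 13), (q, 23, 17, w, 8, 2), (q, 23, 17, y, 18, 2), (q, 23, 17, y, 22, 13), (q, 23, 17, y, 8, 2), (t, 10, 15, s, 32, 21), (t, 10, 15, s, 7, 6), (t, 12, 15, s, 32, 21), (t, 12, 15, s, 7, 6), (t, 25, 11, s, 32, 21), (t, 25, 11, s, 7, 6), (t, 32, 7, s, 32, 21), (t, 32, 7, s, 7, 6)}
σ[G ≠ 8]: keep tuples satisfying G ≠ 8 → {(q, 10, 19, b, 18, 2), (q, 10, 19, b, 22, 13), (q, 10, 19, n, 18, 2), (q, 10, 19, n, 22, 13), (q, 10, 19, u, 18, 2), (q, 10, 19, u, 22, 13), (q, 10, 19, w, 18, 2), (q, 10, 19, w, 22, 13), (q, 10, 19, y, 18, 2), (q, 10, 19, y, 22, 13), (q, 23, 17, b, 18, 2), (q, 23, 17, b, 22, 13), (q, 23, 17, n, 18, 2), (q, 23, 17, n, 22, 13), (q, 23, 17, u, 18, 2), (q, 23, 17, u, 22, 13), (q, 23, 17, w, 18, 2), (q, 23, 17, w, 22, 13), (q, 23, 17, y, 18, 2), (q, 23, 17, y, 22, 13), (t, 10, 15, s, 32, 21), (t, 10, 15, s, 7, 6), (t, 12, 15, s, 32, 21), (t, 12, 15, s, 7, 6), (t, 25, 11, s, 32, 21), (t, 25, 11, s, 7, 6), (t, 32, 7, s, 32, 21), (t, 32, 7, s, 7, 6)}
Keep only column(s) B, E (22 duplicate(s) eliminated): {(10, q), (10, t), (12, t), (23, q), (25, t), (32, t)}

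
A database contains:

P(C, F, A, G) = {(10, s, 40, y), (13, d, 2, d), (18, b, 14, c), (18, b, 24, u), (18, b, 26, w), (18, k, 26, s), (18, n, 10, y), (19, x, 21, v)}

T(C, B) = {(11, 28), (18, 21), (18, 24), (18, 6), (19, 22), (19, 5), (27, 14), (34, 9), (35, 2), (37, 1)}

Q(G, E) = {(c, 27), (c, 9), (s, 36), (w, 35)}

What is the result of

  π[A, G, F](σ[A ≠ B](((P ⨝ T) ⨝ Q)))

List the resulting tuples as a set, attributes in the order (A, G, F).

{(14, c, b), (26, s, k), (26, w, b)}

Natural join on C: {(18, b, 14, c, 21), (18, b, 14, c, 24), (18, b, 14, c, 6), (18, b, 24, u, 21), (18, b, 24, u, 24), (18, b, 24, u, 6), (18, b, 26, w, 21), (18, b, 26, w, 24), (18, b, 26, w, 6), (18, k, 26, s, 21), (18, k, 26, s, 24), (18, k, 26, s, 6), (18, n, 10, y, 21), (18, n, 10, y, 24), (18, n, 10, y, 6), (19, x, 21, v, 22), (19, x, 21, v, 5)}
Natural join on G: {(18, b, 14, c, 21, 27), (18, b, 14, c, 21, 9), (18, b, 14, c, 24, 27), (18, b, 14, c, 24, 9), (18, b, 14, c, 6, 27), (18, b, 14, c, 6, 9), (18, b, 26, w, 21, 35), (18, b, 26, w, 24, 35), (18, b, 26, w, 6, 35), (18, k, 26, s, 21, 36), (18, k, 26, s, 24, 36), (18, k, 26, s, 6, 36)}
Selection A ≠ B: {(18, b, 14, c, 21, 27), (18, b, 14, c, 21, 9), (18, b, 14, c, 24, 27), (18, b, 14, c, 24, 9), (18, b, 14, c, 6, 27), (18, b, 14, c, 6, 9), (18, b, 26, w, 21, 35), (18, b, 26, w, 24, 35), (18, b, 26, w, 6, 35), (18, k, 26, s, 21, 36), (18, k, 26, s, 24, 36), (18, k, 26, s, 6, 36)}
π_{A, G, F} gives {(14, c, b), (26, s, k), (26, w, b)} (9 duplicate(s) eliminated).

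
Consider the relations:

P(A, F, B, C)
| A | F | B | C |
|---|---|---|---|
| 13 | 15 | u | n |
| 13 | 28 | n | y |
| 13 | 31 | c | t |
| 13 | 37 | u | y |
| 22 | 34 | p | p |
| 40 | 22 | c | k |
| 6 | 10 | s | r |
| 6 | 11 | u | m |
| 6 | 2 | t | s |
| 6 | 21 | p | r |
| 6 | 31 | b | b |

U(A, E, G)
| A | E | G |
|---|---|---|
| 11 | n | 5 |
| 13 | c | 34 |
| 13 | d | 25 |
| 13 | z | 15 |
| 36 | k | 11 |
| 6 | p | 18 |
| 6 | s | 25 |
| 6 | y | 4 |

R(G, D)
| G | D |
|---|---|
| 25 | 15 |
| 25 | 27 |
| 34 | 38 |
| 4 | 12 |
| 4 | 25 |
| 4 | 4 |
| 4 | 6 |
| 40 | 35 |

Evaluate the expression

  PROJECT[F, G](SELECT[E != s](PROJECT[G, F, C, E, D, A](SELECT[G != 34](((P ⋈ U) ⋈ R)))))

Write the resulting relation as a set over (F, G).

{(10, 4), (11, 4), (15, 25), (2, 4), (21, 4), (28, 25), (31, 25), (31, 4), (37, 25)}

P ⋈ U (natural join on A): {(13, 15, u, n, c, 34), (13, 15, u, n, d, 25), (13, 15, u, n, z, 15), (13, 28, n, y, c, 34), (13, 28, n, y, d, 25), (13, 28, n, y, z, 15), (13, 31, c, t, c, 34), (13, 31, c, t, d, 25), (13, 31, c, t, z, 15), (13, 37, u, y, c, 34), (13, 37, u, y, d, 25), (13, 37, u, y, z, 15), (6, 10, s, r, p, 18), (6, 10, s, r, s, 25), (6, 10, s, r, y, 4), (6, 11, u, m, p, 18), (6, 11, u, m, s, 25), (6, 11, u, m, y, 4), (6, 2, t, s, p, 18), (6, 2, t, s, s, 25), (6, 2, t, s, y, 4), (6, 21, p, r, p, 18), (6, 21, p, r, s, 25), (6, 21, p, r, y, 4), (6, 31, b, b, p, 18), (6, 31, b, b, s, 25), (6, 31, b, b, y, 4)}
(P ⋈ U) ⋈ R (natural join on G): {(13, 15, u, n, c, 34, 38), (13, 15, u, n, d, 25, 15), (13, 15, u, n, d, 25, 27), (13, 28, n, y, c, 34, 38), (13, 28, n, y, d, 25, 15), (13, 28, n, y, d, 25, 27), (13, 31, c, t, c, 34, 38), (13, 31, c, t, d, 25, 15), (13, 31, c, t, d, 25, 27), (13, 37, u, y, c, 34, 38), (13, 37, u, y, d, 25, 15), (13, 37, u, y, d, 25, 27), (6, 10, s, r, s, 25, 15), (6, 10, s, r, s, 25, 27), (6, 10, s, r, y, 4, 12), (6, 10, s, r, y, 4, 25), (6, 10, s, r, y, 4, 4), (6, 10, s, r, y, 4, 6), (6, 11, u, m, s, 25, 15), (6, 11, u, m, s, 25, 27), (6, 11, u, m, y, 4, 12), (6, 11, u, m, y, 4, 25), (6, 11, u, m, y, 4, 4), (6, 11, u, m, y, 4, 6), (6, 2, t, s, s, 25, 15), (6, 2, t, s, s, 25, 27), (6, 2, t, s, y, 4, 12), (6, 2, t, s, y, 4, 25), (6, 2, t, s, y, 4, 4), (6, 2, t, s, y, 4, 6), (6, 21, p, r, s, 25, 15), (6, 21, p, r, s, 25, 27), (6, 21, p, r, y, 4, 12), (6, 21, p, r, y, 4, 25), (6, 21, p, r, y, 4, 4), (6, 21, p, r, y, 4, 6), (6, 31, b, b, s, 25, 15), (6, 31, b, b, s, 25, 27), (6, 31, b, b, y, 4, 12), (6, 31, b, b, y, 4, 25), (6, 31, b, b, y, 4, 4), (6, 31, b, b, y, 4, 6)}
Filtering on G != 34 leaves {(13, 15, u, n, d, 25, 15), (13, 15, u, n, d, 25, 27), (13, 28, n, y, d, 25, 15), (13, 28, n, y, d, 25, 27), (13, 31, c, t, d, 25, 15), (13, 31, c, t, d, 25, 27), (13, 37, u, y, d, 25, 15), (13, 37, u, y, d, 25, 27), (6, 10, s, r, s, 25, 15), (6, 10, s, r, s, 25, 27), (6, 10, s, r, y, 4, 12), (6, 10, s, r, y, 4, 25), (6, 10, s, r, y, 4, 4), (6, 10, s, r, y, 4, 6), (6, 11, u, m, s, 25, 15), (6, 11, u, m, s, 25, 27), (6, 11, u, m, y, 4, 12), (6, 11, u, m, y, 4, 25), (6, 11, u, m, y, 4, 4), (6, 11, u, m, y, 4, 6), (6, 2, t, s, s, 25, 15), (6, 2, t, s, s, 25, 27), (6, 2, t, s, y, 4, 12), (6, 2, t, s, y, 4, 25), (6, 2, t, s, y, 4, 4), (6, 2, t, s, y, 4, 6), (6, 21, p, r, s, 25, 15), (6, 21, p, r, s, 25, 27), (6, 21, p, r, y, 4, 12), (6, 21, p, r, y, 4, 25), (6, 21, p, r, y, 4, 4), (6, 21, p, r, y, 4, 6), (6, 31, b, b, s, 25, 15), (6, 31, b, b, s, 25, 27), (6, 31, b, b, y, 4, 12), (6, 31, b, b, y, 4, 25), (6, 31, b, b, y, 4, 4), (6, 31, b, b, y, 4, 6)}.
π[G, F, C, E, D, A]: project onto (G, F, C, E, D, A) → {(25, 10, r, s, 15, 6), (25, 10, r, s, 27, 6), (25, 11, m, s, 15, 6), (25, 11, m, s, 27, 6), (25, 15, n, d, 15, 13), (25, 15, n, d, 27, 13), (25, 2, s, s, 15, 6), (25, 2, s, s, 27, 6), (25, 21, r, s, 15, 6), (25, 21, r, s, 27, 6), (25, 28, y, d, 15, 13), (25, 28, y, d, 27, 13), (25, 31, b, s, 15, 6), (25, 31, b, s, 27, 6), (25, 31, t, d, 15, 13), (25, 31, t, d, 27, 13), (25, 37, y, d, 15, 13), (25, 37, y, d, 27, 13), (4, 10, r, y, 12, 6), (4, 10, r, y, 25, 6), (4, 10, r, y, 4, 6), (4, 10, r, y, 6, 6), (4, 11, m, y, 12, 6), (4, 11, m, y, 25, 6), (4, 11, m, y, 4, 6), (4, 11, m, y, 6, 6), (4, 2, s, y, 12, 6), (4, 2, s, y, 25, 6), (4, 2, s, y, 4, 6), (4, 2, s, y, 6, 6), (4, 21, r, y, 12, 6), (4, 21, r, y, 25, 6), (4, 21, r, y, 4, 6), (4, 21, r, y, 6, 6), (4, 31, b, y, 12, 6), (4, 31, b, y, 25, 6), (4, 31, b, y, 4, 6), (4, 31, b, y, 6, 6)}
Filtering on E != s leaves {(25, 15, n, d, 15, 13), (25, 15, n, d, 27, 13), (25, 28, y, d, 15, 13), (25, 28, y, d, 27, 13), (25, 31, t, d, 15, 13), (25, 31, t, d, 27, 13), (25, 37, y, d, 15, 13), (25, 37, y, d, 27, 13), (4, 10, r, y, 12, 6), (4, 10, r, y, 25, 6), (4, 10, r, y, 4, 6), (4, 10, r, y, 6, 6), (4, 11, m, y, 12, 6), (4, 11, m, y, 25, 6), (4, 11, m, y, 4, 6), (4, 11, m, y, 6, 6), (4, 2, s, y, 12, 6), (4, 2, s, y, 25, 6), (4, 2, s, y, 4, 6), (4, 2, s, y, 6, 6), (4, 21, r, y, 12, 6), (4, 21, r, y, 25, 6), (4, 21, r, y, 4, 6), (4, 21, r, y, 6, 6), (4, 31, b, y, 12, 6), (4, 31, b, y, 25, 6), (4, 31, b, y, 4, 6), (4, 31, b, y, 6, 6)}.
π[F, G]: project onto (F, G) (19 duplicate(s) eliminated) → {(10, 4), (11, 4), (15, 25), (2, 4), (21, 4), (28, 25), (31, 25), (31, 4), (37, 25)}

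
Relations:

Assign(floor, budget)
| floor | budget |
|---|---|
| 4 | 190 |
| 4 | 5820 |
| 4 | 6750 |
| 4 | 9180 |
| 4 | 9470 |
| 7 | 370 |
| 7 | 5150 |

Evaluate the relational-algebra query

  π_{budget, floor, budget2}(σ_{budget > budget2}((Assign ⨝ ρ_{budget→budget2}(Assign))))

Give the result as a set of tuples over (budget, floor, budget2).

ρ[budget→budget2]: schema becomes (floor, budget2); tuples unchanged.
Joining Assign and ρ_{budget→budget2}(Assign) on floor yields {(4, 190, 190), (4, 190, 5820), (4, 190, 6750), (4, 190, 9180), (4, 190, 9470), (4, 5820, 190), (4, 5820, 5820), (4, 5820, 6750), (4, 5820, 9180), (4, 5820, 9470), (4, 6750, 190), (4, 6750, 5820), (4, 6750, 6750), (4, 6750, 9180), (4, 6750, 9470), (4, 9180, 190), (4, 9180, 5820), (4, 9180, 6750), (4, 9180, 9180), (4, 9180, 9470), (4, 9470, 190), (4, 9470, 5820), (4, 9470, 6750), (4, 9470, 9180), (4, 9470, 9470), (7, 370, 370), (7, 370, 5150), (7, 5150, 370), (7, 5150, 5150)}.
Apply σ_{budget > budget2}; surviving tuples: {(4, 5820, 190), (4, 6750, 190), (4, 6750, 5820), (4, 9180, 190), (4, 9180, 5820), (4, 9180, 6750), (4, 9470, 190), (4, 9470, 5820), (4, 9470, 6750), (4, 9470, 9180), (7, 5150, 370)}
π_{budget, floor, budget2} gives {(5150, 7, 370), (5820, 4, 190), (6750, 4, 190), (6750, 4, 5820), (9180, 4, 190), (9180, 4, 5820), (9180, 4, 6750), (9470, 4, 190), (9470, 4, 5820), (9470, 4, 6750), (9470, 4, 9180)}.

{(5150, 7, 370), (5820, 4, 190), (6750, 4, 190), (6750, 4, 5820), (9180, 4, 190), (9180, 4, 5820), (9180, 4, 6750), (9470, 4, 190), (9470, 4, 5820), (9470, 4, 6750), (9470, 4, 9180)}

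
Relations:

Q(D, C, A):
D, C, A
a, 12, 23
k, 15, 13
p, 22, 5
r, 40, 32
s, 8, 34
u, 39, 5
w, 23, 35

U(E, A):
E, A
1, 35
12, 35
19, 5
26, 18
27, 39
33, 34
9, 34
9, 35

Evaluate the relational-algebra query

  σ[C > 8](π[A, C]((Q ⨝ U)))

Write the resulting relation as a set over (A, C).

{(35, 23), (5, 22), (5, 39)}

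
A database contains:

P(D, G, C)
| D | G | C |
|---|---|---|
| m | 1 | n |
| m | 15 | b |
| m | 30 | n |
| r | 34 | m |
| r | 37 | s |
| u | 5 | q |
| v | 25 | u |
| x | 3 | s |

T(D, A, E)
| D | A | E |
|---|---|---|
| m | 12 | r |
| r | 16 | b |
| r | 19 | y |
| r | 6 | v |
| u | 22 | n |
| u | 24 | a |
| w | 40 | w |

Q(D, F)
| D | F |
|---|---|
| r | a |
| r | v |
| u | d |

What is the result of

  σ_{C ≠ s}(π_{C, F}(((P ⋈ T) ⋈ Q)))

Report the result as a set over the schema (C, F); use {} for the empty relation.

Joining P and T on D yields {(m, 1, n, 12, r), (m, 15, b, 12, r), (m, 30, n, 12, r), (r, 34, m, 16, b), (r, 34, m, 19, y), (r, 34, m, 6, v), (r, 37, s, 16, b), (r, 37, s, 19, y), (r, 37, s, 6, v), (u, 5, q, 22, n), (u, 5, q, 24, a)}.
Joining (P ⋈ T) and Q on D yields {(r, 34, m, 16, b, a), (r, 34, m, 16, b, v), (r, 34, m, 19, y, a), (r, 34, m, 19, y, v), (r, 34, m, 6, v, a), (r, 34, m, 6, v, v), (r, 37, s, 16, b, a), (r, 37, s, 16, b, v), (r, 37, s, 19, y, a), (r, 37, s, 19, y, v), (r, 37, s, 6, v, a), (r, 37, s, 6, v, v), (u, 5, q, 22, n, d), (u, 5, q, 24, a, d)}.
π_{C, F} gives {(m, a), (m, v), (q, d), (s, a), (s, v)} (9 duplicate(s) eliminated).
σ[C ≠ s]: keep tuples satisfying C ≠ s → {(m, a), (m, v), (q, d)}

{(m, a), (m, v), (q, d)}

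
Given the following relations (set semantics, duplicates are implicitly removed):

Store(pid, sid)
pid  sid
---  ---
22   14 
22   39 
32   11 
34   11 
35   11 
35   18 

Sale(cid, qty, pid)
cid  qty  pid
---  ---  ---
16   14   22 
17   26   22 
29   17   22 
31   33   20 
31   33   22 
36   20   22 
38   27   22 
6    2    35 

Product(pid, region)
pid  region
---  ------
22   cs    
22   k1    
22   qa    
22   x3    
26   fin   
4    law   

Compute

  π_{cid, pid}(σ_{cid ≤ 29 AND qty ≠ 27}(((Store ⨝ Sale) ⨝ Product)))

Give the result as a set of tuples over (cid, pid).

Joining Store and Sale on pid yields {(22, 14, 16, 14), (22, 14, 17, 26), (22, 14, 29, 17), (22, 14, 31, 33), (22, 14, 36, 20), (22, 14, 38, 27), (22, 39, 16, 14), (22, 39, 17, 26), (22, 39, 29, 17), (22, 39, 31, 33), (22, 39, 36, 20), (22, 39, 38, 27), (35, 11, 6, 2), (35, 18, 6, 2)}.
Joining (Store ⨝ Sale) and Product on pid yields {(22, 14, 16, 14, cs), (22, 14, 16, 14, k1), (22, 14, 16, 14, qa), (22, 14, 16, 14, x3), (22, 14, 17, 26, cs), (22, 14, 17, 26, k1), (22, 14, 17, 26, qa), (22, 14, 17, 26, x3), (22, 14, 29, 17, cs), (22, 14, 29, 17, k1), (22, 14, 29, 17, qa), (22, 14, 29, 17, x3), (22, 14, 31, 33, cs), (22, 14, 31, 33, k1), (22, 14, 31, 33, qa), (22, 14, 31, 33, x3), (22, 14, 36, 20, cs), (22, 14, 36, 20, k1), (22, 14, 36, 20, qa), (22, 14, 36, 20, x3), (22, 14, 38, 27, cs), (22, 14, 38, 27, k1), (22, 14, 38, 27, qa), (22, 14, 38, 27, x3), (22, 39, 16, 14, cs), (22, 39, 16, 14, k1), (22, 39, 16, 14, qa), (22, 39, 16, 14, x3), (22, 39, 17, 26, cs), (22, 39, 17, 26, k1), (22, 39, 17, 26, qa), (22, 39, 17, 26, x3), (22, 39, 29, 17, cs), (22, 39, 29, 17, k1), (22, 39, 29, 17, qa), (22, 39, 29, 17, x3), (22, 39, 31, 33, cs), (22, 39, 31, 33, k1), (22, 39, 31, 33, qa), (22, 39, 31, 33, x3), (22, 39, 36, 20, cs), (22, 39, 36, 20, k1), (22, 39, 36, 20, qa), (22, 39, 36, 20, x3), (22, 39, 38, 27, cs), (22, 39, 38, 27, k1), (22, 39, 38, 27, qa), (22, 39, 38, 27, x3)}.
σ[cid ≤ 29 AND qty ≠ 27]: keep tuples satisfying cid ≤ 29 AND qty ≠ 27 → {(22, 14, 16, 14, cs), (22, 14, 16, 14, k1), (22, 14, 16, 14, qa), (22, 14, 16, 14, x3), (22, 14, 17, 26, cs), (22, 14, 17, 26, k1), (22, 14, 17, 26, qa), (22, 14, 17, 26, x3), (22, 14, 29, 17, cs), (22, 14, 29, 17, k1), (22, 14, 29, 17, qa), (22, 14, 29, 17, x3), (22, 39, 16, 14, cs), (22, 39, 16, 14, k1), (22, 39, 16, 14, qa), (22, 39, 16, 14, x3), (22, 39, 17, 26, cs), (22, 39, 17, 26, k1), (22, 39, 17, 26, qa), (22, 39, 17, 26, x3), (22, 39, 29, 17, cs), (22, 39, 29, 17, k1), (22, 39, 29, 17, qa), (22, 39, 29, 17, x3)}
Keep only column(s) cid, pid (21 duplicate(s) eliminated): {(16, 22), (17, 22), (29, 22)}

{(16, 22), (17, 22), (29, 22)}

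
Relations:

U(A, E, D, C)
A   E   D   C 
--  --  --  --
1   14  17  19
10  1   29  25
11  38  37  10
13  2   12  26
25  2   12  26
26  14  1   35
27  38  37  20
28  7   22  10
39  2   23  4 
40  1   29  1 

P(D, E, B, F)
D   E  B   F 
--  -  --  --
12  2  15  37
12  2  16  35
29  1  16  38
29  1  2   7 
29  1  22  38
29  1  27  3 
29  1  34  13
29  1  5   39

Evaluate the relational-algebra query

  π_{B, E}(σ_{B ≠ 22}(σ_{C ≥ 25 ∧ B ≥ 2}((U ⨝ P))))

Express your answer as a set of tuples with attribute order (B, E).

U ⋈ P (natural join on E, D): {(10, 1, 29, 25, 16, 38), (10, 1, 29, 25, 2, 7), (10, 1, 29, 25, 22, 38), (10, 1, 29, 25, 27, 3), (10, 1, 29, 25, 34, 13), (10, 1, 29, 25, 5, 39), (13, 2, 12, 26, 15, 37), (13, 2, 12, 26, 16, 35), (25, 2, 12, 26, 15, 37), (25, 2, 12, 26, 16, 35), (40, 1, 29, 1, 16, 38), (40, 1, 29, 1, 2, 7), (40, 1, 29, 1, 22, 38), (40, 1, 29, 1, 27, 3), (40, 1, 29, 1, 34, 13), (40, 1, 29, 1, 5, 39)}
Apply σ_{C ≥ 25 ∧ B ≥ 2}; surviving tuples: {(10, 1, 29, 25, 16, 38), (10, 1, 29, 25, 2, 7), (10, 1, 29, 25, 22, 38), (10, 1, 29, 25, 27, 3), (10, 1, 29, 25, 34, 13), (10, 1, 29, 25, 5, 39), (13, 2, 12, 26, 15, 37), (13, 2, 12, 26, 16, 35), (25, 2, 12, 26, 15, 37), (25, 2, 12, 26, 16, 35)}
Apply σ_{B ≠ 22}; surviving tuples: {(10, 1, 29, 25, 16, 38), (10, 1, 29, 25, 2, 7), (10, 1, 29, 25, 27, 3), (10, 1, 29, 25, 34, 13), (10, 1, 29, 25, 5, 39), (13, 2, 12, 26, 15, 37), (13, 2, 12, 26, 16, 35), (25, 2, 12, 26, 15, 37), (25, 2, 12, 26, 16, 35)}
Keep only column(s) B, E (2 duplicate(s) eliminated): {(15, 2), (16, 1), (16, 2), (2, 1), (27, 1), (34, 1), (5, 1)}

{(15, 2), (16, 1), (16, 2), (2, 1), (27, 1), (34, 1), (5, 1)}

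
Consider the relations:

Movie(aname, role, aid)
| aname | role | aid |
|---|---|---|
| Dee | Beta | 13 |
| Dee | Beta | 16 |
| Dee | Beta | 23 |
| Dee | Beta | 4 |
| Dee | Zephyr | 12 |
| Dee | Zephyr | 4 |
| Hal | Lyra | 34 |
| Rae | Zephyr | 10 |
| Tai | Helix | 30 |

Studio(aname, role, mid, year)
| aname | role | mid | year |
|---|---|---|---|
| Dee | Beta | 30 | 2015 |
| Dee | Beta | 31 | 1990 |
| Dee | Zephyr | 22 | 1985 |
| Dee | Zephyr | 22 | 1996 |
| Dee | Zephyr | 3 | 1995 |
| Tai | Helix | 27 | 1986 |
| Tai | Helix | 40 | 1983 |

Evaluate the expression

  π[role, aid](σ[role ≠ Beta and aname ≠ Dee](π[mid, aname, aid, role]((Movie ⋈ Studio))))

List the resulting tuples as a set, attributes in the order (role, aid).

{(Helix, 30)}

Movie ⋈ Studio (natural join on aname, role): {(Dee, Beta, 13, 30, 2015), (Dee, Beta, 13, 31, 1990), (Dee, Beta, 16, 30, 2015), (Dee, Beta, 16, 31, 1990), (Dee, Beta, 23, 30, 2015), (Dee, Beta, 23, 31, 1990), (Dee, Beta, 4, 30, 2015), (Dee, Beta, 4, 31, 1990), (Dee, Zephyr, 12, 22, 1985), (Dee, Zephyr, 12, 22, 1996), (Dee, Zephyr, 12, 3, 1995), (Dee, Zephyr, 4, 22, 1985), (Dee, Zephyr, 4, 22, 1996), (Dee, Zephyr, 4, 3, 1995), (Tai, Helix, 30, 27, 1986), (Tai, Helix, 30, 40, 1983)}
Projecting to mid, aname, aid, role (2 duplicate(s) eliminated): {(22, Dee, 12, Zephyr), (22, Dee, 4, Zephyr), (27, Tai, 30, Helix), (3, Dee, 12, Zephyr), (3, Dee, 4, Zephyr), (30, Dee, 13, Beta), (30, Dee, 16, Beta), (30, Dee, 23, Beta), (30, Dee, 4, Beta), (31, Dee, 13, Beta), (31, Dee, 16, Beta), (31, Dee, 23, Beta), (31, Dee, 4, Beta), (40, Tai, 30, Helix)}
Apply σ_{role ≠ Beta and aname ≠ Dee}; surviving tuples: {(27, Tai, 30, Helix), (40, Tai, 30, Helix)}
Projecting to role, aid (1 duplicate(s) eliminated): {(Helix, 30)}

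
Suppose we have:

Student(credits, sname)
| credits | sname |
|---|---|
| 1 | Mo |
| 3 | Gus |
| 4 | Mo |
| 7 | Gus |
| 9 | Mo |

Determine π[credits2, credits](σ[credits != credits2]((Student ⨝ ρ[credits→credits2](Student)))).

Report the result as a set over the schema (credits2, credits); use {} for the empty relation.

{(1, 4), (1, 9), (3, 7), (4, 1), (4, 9), (7, 3), (9, 1), (9, 4)}

ρ[credits→credits2]: schema becomes (credits2, sname); tuples unchanged.
Student ⋈ ρ[credits→credits2](Student) (natural join on sname): {(1, Mo, 1), (1, Mo, 4), (1, Mo, 9), (3, Gus, 3), (3, Gus, 7), (4, Mo, 1), (4, Mo, 4), (4, Mo, 9), (7, Gus, 3), (7, Gus, 7), (9, Mo, 1), (9, Mo, 4), (9, Mo, 9)}
Selection credits != credits2: {(1, Mo, 4), (1, Mo, 9), (3, Gus, 7), (4, Mo, 1), (4, Mo, 9), (7, Gus, 3), (9, Mo, 1), (9, Mo, 4)}
π[credits2, credits]: project onto (credits2, credits) → {(1, 4), (1, 9), (3, 7), (4, 1), (4, 9), (7, 3), (9, 1), (9, 4)}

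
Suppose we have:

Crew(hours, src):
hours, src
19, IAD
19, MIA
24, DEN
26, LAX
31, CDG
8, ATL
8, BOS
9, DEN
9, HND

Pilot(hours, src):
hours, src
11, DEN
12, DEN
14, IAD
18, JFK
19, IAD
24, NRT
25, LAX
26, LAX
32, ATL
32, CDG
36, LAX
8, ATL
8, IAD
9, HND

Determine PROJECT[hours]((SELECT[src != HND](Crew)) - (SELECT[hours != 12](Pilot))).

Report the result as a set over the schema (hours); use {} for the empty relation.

{19, 24, 31, 8, 9}

Selection src != HND: {(19, IAD), (19, MIA), (24, DEN), (26, LAX), (31, CDG), (8, ATL), (8, BOS), (9, DEN)}
Selection hours != 12: {(11, DEN), (14, IAD), (18, JFK), (19, IAD), (24, NRT), (25, LAX), (26, LAX), (32, ATL), (32, CDG), (36, LAX), (8, ATL), (8, IAD), (9, HND)}
Difference: {(19, IAD), (19, MIA), (24, DEN), (26, LAX), (31, CDG), (8, ATL), (8, BOS), (9, DEN)} with {(11, DEN), (14, IAD), (18, JFK), (19, IAD), (24, NRT), (25, LAX), (26, LAX), (32, ATL), (32, CDG), (36, LAX), (8, ATL), (8, IAD), (9, HND)} → {(19, MIA), (24, DEN), (31, CDG), (8, BOS), (9, DEN)}
π_{hours} gives {19, 24, 31, 8, 9}.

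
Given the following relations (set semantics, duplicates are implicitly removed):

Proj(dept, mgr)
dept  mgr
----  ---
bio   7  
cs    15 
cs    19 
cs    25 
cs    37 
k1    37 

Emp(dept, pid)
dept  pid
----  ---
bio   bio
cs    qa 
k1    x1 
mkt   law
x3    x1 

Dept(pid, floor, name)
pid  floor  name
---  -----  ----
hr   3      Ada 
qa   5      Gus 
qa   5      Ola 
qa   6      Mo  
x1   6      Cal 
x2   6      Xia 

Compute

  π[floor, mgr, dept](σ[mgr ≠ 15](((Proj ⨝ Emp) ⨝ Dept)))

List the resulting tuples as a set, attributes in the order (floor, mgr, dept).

{(5, 19, cs), (5, 25, cs), (5, 37, cs), (6, 19, cs), (6, 25, cs), (6, 37, cs), (6, 37, k1)}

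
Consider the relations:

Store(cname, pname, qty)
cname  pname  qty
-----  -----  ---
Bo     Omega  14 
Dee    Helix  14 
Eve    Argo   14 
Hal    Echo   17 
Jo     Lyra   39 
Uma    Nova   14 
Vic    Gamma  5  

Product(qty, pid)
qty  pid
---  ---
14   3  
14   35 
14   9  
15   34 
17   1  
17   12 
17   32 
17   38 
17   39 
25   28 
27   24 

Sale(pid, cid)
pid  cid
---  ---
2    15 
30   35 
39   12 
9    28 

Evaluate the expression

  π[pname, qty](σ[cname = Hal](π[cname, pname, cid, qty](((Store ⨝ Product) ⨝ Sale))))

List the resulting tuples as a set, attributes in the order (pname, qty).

{(Echo, 17)}

Natural join on qty: {(Bo, Omega, 14, 3), (Bo, Omega, 14, 35), (Bo, Omega, 14, 9), (Dee, Helix, 14, 3), (Dee, Helix, 14, 35), (Dee, Helix, 14, 9), (Eve, Argo, 14, 3), (Eve, Argo, 14, 35), (Eve, Argo, 14, 9), (Hal, Echo, 17, 1), (Hal, Echo, 17, 12), (Hal, Echo, 17, 32), (Hal, Echo, 17, 38), (Hal, Echo, 17, 39), (Uma, Nova, 14, 3), (Uma, Nova, 14, 35), (Uma, Nova, 14, 9)}
Natural join on pid: {(Bo, Omega, 14, 9, 28), (Dee, Helix, 14, 9, 28), (Eve, Argo, 14, 9, 28), (Hal, Echo, 17, 39, 12), (Uma, Nova, 14, 9, 28)}
Projecting to cname, pname, cid, qty: {(Bo, Omega, 28, 14), (Dee, Helix, 28, 14), (Eve, Argo, 28, 14), (Hal, Echo, 12, 17), (Uma, Nova, 28, 14)}
Filtering on cname = Hal leaves {(Hal, Echo, 12, 17)}.
Projecting to pname, qty: {(Echo, 17)}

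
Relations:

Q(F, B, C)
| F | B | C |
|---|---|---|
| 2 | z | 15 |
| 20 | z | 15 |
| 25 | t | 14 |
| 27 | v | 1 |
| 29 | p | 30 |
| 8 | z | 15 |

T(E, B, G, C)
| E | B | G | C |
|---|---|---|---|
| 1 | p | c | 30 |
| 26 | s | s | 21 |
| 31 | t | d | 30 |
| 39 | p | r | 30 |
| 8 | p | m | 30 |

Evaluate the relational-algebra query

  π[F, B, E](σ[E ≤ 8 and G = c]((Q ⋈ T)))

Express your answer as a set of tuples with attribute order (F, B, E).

Joining Q and T on B, C yields {(29, p, 30, 1, c), (29, p, 30, 39, r), (29, p, 30, 8, m)}.
Filtering on E ≤ 8 and G = c leaves {(29, p, 30, 1, c)}.
Projecting to F, B, E: {(29, p, 1)}

{(29, p, 1)}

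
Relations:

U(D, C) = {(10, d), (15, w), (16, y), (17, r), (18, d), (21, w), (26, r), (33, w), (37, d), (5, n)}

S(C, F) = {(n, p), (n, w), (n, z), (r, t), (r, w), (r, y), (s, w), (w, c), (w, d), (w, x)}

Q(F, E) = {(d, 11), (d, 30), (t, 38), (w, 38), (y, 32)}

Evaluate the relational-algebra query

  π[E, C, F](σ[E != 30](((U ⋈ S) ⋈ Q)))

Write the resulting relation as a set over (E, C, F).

{(11, w, d), (32, r, y), (38, n, w), (38, r, t), (38, r, w)}

Joining U and S on C yields {(15, w, c), (15, w, d), (15, w, x), (17, r, t), (17, r, w), (17, r, y), (21, w, c), (21, w, d), (21, w, x), (26, r, t), (26, r, w), (26, r, y), (33, w, c), (33, w, d), (33, w, x), (5, n, p), (5, n, w), (5, n, z)}.
Joining (U ⋈ S) and Q on F yields {(15, w, d, 11), (15, w, d, 30), (17, r, t, 38), (17, r, w, 38), (17, r, y, 32), (21, w, d, 11), (21, w, d, 30), (26, r, t, 38), (26, r, w, 38), (26, r, y, 32), (33, w, d, 11), (33, w, d, 30), (5, n, w, 38)}.
Apply σ_{E != 30}; surviving tuples: {(15, w, d, 11), (17, r, t, 38), (17, r, w, 38), (17, r, y, 32), (21, w, d, 11), (26, r, t, 38), (26, r, w, 38), (26, r, y, 32), (33, w, d, 11), (5, n, w, 38)}
Keep only column(s) E, C, F (5 duplicate(s) eliminated): {(11, w, d), (32, r, y), (38, n, w), (38, r, t), (38, r, w)}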